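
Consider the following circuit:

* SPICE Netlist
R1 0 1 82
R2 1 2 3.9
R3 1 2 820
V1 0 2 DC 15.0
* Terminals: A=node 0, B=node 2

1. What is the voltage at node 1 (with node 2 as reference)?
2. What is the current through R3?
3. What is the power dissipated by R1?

Nodal analysis, taking node 2 as the 0 V reference.
Source V1 fixes V_0 = 15 V.
KCL at each unknown node (sum of currents leaving = 0; resistances in Ω):
  Node 1: (V_1 - 15)/82 + (V_1 - 0)/3.9 + (V_1 - 0)/820 = 0
Collecting terms: 0.2698 × V_1 = 0.1829  =>  V_1 = 0.6779 V
Part 1:
  Read off the nodal solution: V_1 = 0.6779 V
Part 2:
  I_R3 = (V_1 - V_2)/R3 = (0.6779 - 0)/820 = 0.0008268 A
  Magnitude: I_R3 = 0.0008268 A
Part 3:
  I_R1 = (V_0 - V_1)/R1 = (15 - 0.6779)/82 = 0.1747 A
  P_R1 = I_R1² × R1 = (0.1747)² × 82 = 2.501 W

Final answers:
1. V_1 = 0.6779 V
2. I_R3 = 0.0008268 A
3. P_R1 = 2.501 W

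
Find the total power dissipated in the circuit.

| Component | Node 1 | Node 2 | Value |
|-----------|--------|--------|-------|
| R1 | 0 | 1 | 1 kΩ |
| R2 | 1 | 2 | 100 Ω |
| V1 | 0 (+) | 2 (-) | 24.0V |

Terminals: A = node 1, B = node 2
Nodal analysis, taking node 2 as the 0 V reference.
Source V1 fixes V_0 = 24 V.
KCL at each unknown node (sum of currents leaving = 0; resistances in Ω):
  Node 1: (V_1 - 24)/1000 + (V_1 - 0)/100 = 0
Collecting terms: 0.011 × V_1 = 0.024  =>  V_1 = 2.182 V
Power in each resistor, P = (ΔV)²/R:
  P_R1 = (24 - 2.182)²/1000 = 0.476 W
  P_R2 = (2.182 - 0)²/100 = 0.0476 W
P_total = P_R1 + P_R2 = 0.5236 W

Final answer: 0.5236 W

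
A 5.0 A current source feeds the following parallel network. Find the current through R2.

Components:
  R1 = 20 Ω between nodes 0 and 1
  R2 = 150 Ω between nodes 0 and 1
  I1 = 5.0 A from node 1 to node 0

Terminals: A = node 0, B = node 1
All resistors sit directly between nodes 0 and 1, so they are in parallel and share one voltage V; the full source current 5 A splits among them.
1/R_par = 1/20 + 1/150 = 0.05667 S  =>  R_par = 17.65 Ω
V = I × R_par = 5 × 17.65 = 88.24 V
I_R2 = V/R2 = 88.24/150 = 0.5882 A

Final answer: 0.5882 A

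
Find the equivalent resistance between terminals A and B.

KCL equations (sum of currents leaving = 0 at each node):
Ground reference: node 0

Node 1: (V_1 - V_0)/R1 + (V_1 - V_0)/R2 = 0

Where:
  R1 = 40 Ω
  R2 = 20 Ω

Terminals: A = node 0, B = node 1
Reduce the network between node 0 (A) and node 1 (B) by series/parallel combination:
  Rp1 = R1 ‖ R2 (parallel, both between nodes 0 and 1) = 1/(1/40 + 1/20) = 13.33 Ω
R_eq = 13.33 Ω

Final answer: 13.33 Ω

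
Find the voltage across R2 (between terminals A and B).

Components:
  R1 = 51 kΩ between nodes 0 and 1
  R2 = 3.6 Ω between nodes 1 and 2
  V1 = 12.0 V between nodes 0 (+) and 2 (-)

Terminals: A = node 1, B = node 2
R1 and R2 are in series across V1 (node 0 → node 1 → node 2), and the output A–B is taken across R2, so this is a voltage divider.
Series current: I = V1/(R1 + R2) = 12/(51000 + 3.6) = 12/51000 = 0.0002353 A
V_R2 = I × R2 = V1 × R2/(R1 + R2) = 12 × 3.6/51000 = 0.000847 V

Final answer: 0.000847 V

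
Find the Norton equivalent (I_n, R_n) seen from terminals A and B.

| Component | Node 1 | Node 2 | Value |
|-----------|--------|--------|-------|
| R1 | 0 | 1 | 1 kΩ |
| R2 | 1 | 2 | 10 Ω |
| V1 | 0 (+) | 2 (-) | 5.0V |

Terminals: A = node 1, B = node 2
Find the Thévenin equivalent first; then I_n = V_th/R_th and R_n = R_th.
Step 1 — V_th is the open-circuit voltage V_A - V_B (nothing connected across the terminals).
Nodal analysis, taking node 2 as the 0 V reference.
Source V1 fixes V_0 = 5 V.
KCL at each unknown node (sum of currents leaving = 0; resistances in Ω):
  Node 1: (V_1 - 5)/1000 + (V_1 - 0)/10 = 0
Collecting terms: 0.101 × V_1 = 0.005  =>  V_1 = 0.0495 V
V_th = V_1 - V_2 = 0.0495 - 0 = 0.0495 V
Step 2 — R_th: zero the source — replace V1 by a short circuit (node 2 merges into node 0) — and find the resistance seen between A (node 1) and B (node 0).
Reduce the network between node 1 (A) and node 0 (B) by series/parallel combination:
  Rp1 = R1 ‖ R2 (parallel, both between nodes 0 and 1) = 1/(1/1000 + 1/10) = 9.901 Ω
R_th = 9.901 Ω
I_n = V_th/R_th = 0.0495/9.901 = 0.005 A, and R_n = R_th = 9.901 Ω

Final answer: I_n = 0.005 A, R_n = 9.901 Ω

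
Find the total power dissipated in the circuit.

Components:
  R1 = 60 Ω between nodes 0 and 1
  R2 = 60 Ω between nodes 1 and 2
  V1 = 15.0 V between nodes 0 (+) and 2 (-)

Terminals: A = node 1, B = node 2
Nodal analysis, taking node 2 as the 0 V reference.
Source V1 fixes V_0 = 15 V.
KCL at each unknown node (sum of currents leaving = 0; resistances in Ω):
  Node 1: (V_1 - 15)/60 + (V_1 - 0)/60 = 0
Collecting terms: 0.03333 × V_1 = 0.25  =>  V_1 = 7.5 V
Power in each resistor, P = (ΔV)²/R:
  P_R1 = (15 - 7.5)²/60 = 0.9375 W
  P_R2 = (7.5 - 0)²/60 = 0.9375 W
P_total = P_R1 + P_R2 = 1.875 W

Final answer: 1.875 W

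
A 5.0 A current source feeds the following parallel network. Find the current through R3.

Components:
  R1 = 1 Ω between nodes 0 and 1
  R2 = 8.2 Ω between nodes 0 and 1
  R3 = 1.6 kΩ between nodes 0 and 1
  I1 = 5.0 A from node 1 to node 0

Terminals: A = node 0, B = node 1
All resistors sit directly between nodes 0 and 1, so they are in parallel and share one voltage V; the full source current 5 A splits among them.
1/R_par = 1/1 + 1/8.2 + 1/1600 = 1.123 S  =>  R_par = 0.8908 Ω
V = I × R_par = 5 × 0.8908 = 4.454 V
I_R3 = V/R3 = 4.454/1600 = 0.002784 A

Final answer: 0.002784 A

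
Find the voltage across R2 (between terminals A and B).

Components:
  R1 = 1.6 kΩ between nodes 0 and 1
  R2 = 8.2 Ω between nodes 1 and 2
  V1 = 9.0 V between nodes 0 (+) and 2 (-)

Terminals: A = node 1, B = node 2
R1 and R2 are in series across V1 (node 0 → node 1 → node 2), and the output A–B is taken across R2, so this is a voltage divider.
Series current: I = V1/(R1 + R2) = 9/(1600 + 8.2) = 9/1608 = 0.005596 A
V_R2 = I × R2 = V1 × R2/(R1 + R2) = 9 × 8.2/1608 = 0.04589 V

Final answer: 0.04589 V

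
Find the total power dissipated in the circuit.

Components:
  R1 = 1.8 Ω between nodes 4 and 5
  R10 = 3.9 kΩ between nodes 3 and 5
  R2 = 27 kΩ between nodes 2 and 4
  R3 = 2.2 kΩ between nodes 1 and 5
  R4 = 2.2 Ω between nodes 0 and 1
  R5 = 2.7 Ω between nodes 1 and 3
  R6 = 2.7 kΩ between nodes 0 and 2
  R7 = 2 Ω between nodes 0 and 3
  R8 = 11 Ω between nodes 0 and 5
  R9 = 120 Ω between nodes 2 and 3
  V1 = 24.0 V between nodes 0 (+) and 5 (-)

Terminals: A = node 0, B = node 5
Nodal analysis, taking node 5 as the 0 V reference.
Source V1 fixes V_0 = 24 V.
KCL at each unknown node (sum of currents leaving = 0; resistances in Ω):
  Node 1: (V_1 - 0)/2200 + (V_1 - 24)/2.2 + (V_1 - V_3)/2.7 = 0
  Node 2: (V_2 - V_4)/27000 + (V_2 - 24)/2700 + (V_2 - V_3)/120 = 0
  Node 3: (V_3 - V_1)/2.7 + (V_3 - 24)/2 + (V_3 - V_2)/120 + (V_3 - 0)/3900 = 0
  Node 4: (V_4 - 0)/1.8 + (V_4 - V_2)/27000 = 0
Collecting terms (coefficients in siemens):
  0.8254·V_1 - 0.3704·V_3 = 10.91
  0.008741·V_2 - 0.008333·V_3 - 0.00003704·V_4 = 0.008889
  0.879·V_3 - 0.3704·V_1 - 0.008333·V_2 = 12
  0.5556·V_4 - 0.00003704·V_2 = 0
Solving these 4 simultaneous equations (Gaussian elimination) gives:
  V_1 = 23.98 V, V_2 = 23.88 V, V_3 = 23.98 V, V_4 = 0.001592 V
Power in each resistor, P = (ΔV)²/R:
  P_R1 = (0.001592 - 0)²/1.8 = 0.000001408 W
  P_R2 = (23.88 - 0.001592)²/27000 = 0.02112 W
  P_R3 = (23.98 - 0)²/2200 = 0.2614 W
  P_R4 = (24 - 23.98)²/2.2 = 0.0001965 W
  P_R5 = (23.98 - 23.98)²/2.7 = 0.000005669 W
  P_R6 = (24 - 23.88)²/2700 = 0.000005138 W
  P_R7 = (24 - 23.98)²/2 = 0.0001424 W
  P_R8 = (24 - 0)²/11 = 52.36 W
  P_R9 = (23.88 - 23.98)²/120 = 0.00008484 W
  P_R10 = (23.98 - 0)²/3900 = 0.1475 W
P_total = P_R1 + P_R2 + P_R3 + P_R4 + P_R5 + P_R6 + P_R7 + P_R8 + P_R9 + P_R10 = 52.79 W

Final answer: 52.79 W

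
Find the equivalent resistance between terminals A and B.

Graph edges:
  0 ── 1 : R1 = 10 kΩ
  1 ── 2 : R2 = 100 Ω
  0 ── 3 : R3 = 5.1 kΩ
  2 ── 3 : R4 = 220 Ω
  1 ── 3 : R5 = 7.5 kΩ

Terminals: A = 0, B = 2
The network is not a plain series/parallel combination. Inject a 1 A test current into terminal A (node 0) and return it from terminal B (node 2); then R_eq = V_A / (1 A).
Nodal analysis, taking node 2 as the 0 V reference.
Current source I_test pushes 1 A into node 0 and draws it out of node 2.
KCL at each unknown node (sum of currents leaving = 0; resistances in Ω):
  Node 0: (V_0 - V_1)/10000 + (V_0 - V_3)/5100 - 1 = 0
  Node 1: (V_1 - V_0)/10000 + (V_1 - 0)/100 + (V_1 - V_3)/7500 = 0
  Node 3: (V_3 - V_0)/5100 + (V_3 - V_1)/7500 + (V_3 - 0)/220 = 0
Collecting terms (coefficients in siemens):
  0.0002961·V_0 - 0.0001·V_1 - 0.0001961·V_3 = 1
  0.01023·V_1 - 0.0001·V_0 - 0.0001333·V_3 = 0
  0.004875·V_3 - 0.0001961·V_0 - 0.0001333·V_1 = 0
Solving these 3 simultaneous equations (Gaussian elimination) gives:
  V_0 = 3483 V, V_1 = 35.87 V, V_3 = 141.1 V
R_eq = V_0 / 1 A = 3483 Ω = 3.483 kΩ

Final answer: 3.483 kΩ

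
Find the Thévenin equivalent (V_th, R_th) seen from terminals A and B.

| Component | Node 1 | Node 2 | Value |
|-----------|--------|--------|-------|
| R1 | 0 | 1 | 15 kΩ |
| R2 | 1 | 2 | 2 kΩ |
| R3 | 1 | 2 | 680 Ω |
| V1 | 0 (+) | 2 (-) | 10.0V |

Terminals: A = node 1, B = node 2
Step 1 — V_th is the open-circuit voltage V_A - V_B (nothing connected across the terminals).
Nodal analysis, taking node 2 as the 0 V reference.
Source V1 fixes V_0 = 10 V.
KCL at each unknown node (sum of currents leaving = 0; resistances in Ω):
  Node 1: (V_1 - 10)/15000 + (V_1 - 0)/2000 + (V_1 - 0)/680 = 0
Collecting terms: 0.002037 × V_1 = 0.0006667  =>  V_1 = 0.3272 V
V_th = V_1 - V_2 = 0.3272 - 0 = 0.3272 V
Step 2 — R_th: zero the source — replace V1 by a short circuit (node 2 merges into node 0) — and find the resistance seen between A (node 1) and B (node 0).
Reduce the network between node 1 (A) and node 0 (B) by series/parallel combination:
  Rp1 = R1 ‖ R2 ‖ R3 (parallel, all between nodes 0 and 1) = 1/(1/15000 + 1/2000 + 1/680) = 490.9 Ω
R_th = 490.9 Ω

Final answer: V_th = 0.3272 V, R_th = 490.9 Ω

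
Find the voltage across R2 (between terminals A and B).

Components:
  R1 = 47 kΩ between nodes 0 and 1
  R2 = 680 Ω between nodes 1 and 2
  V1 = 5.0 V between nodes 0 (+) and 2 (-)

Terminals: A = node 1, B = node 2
R1 and R2 are in series across V1 (node 0 → node 1 → node 2), and the output A–B is taken across R2, so this is a voltage divider.
Series current: I = V1/(R1 + R2) = 5/(47000 + 680) = 5/47680 = 0.0001049 A
V_R2 = I × R2 = V1 × R2/(R1 + R2) = 5 × 680/47680 = 0.07131 V

Final answer: 0.07131 V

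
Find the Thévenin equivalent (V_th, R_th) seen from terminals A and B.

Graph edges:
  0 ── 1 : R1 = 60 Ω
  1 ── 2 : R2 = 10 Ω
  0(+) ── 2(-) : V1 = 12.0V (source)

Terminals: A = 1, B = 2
Step 1 — V_th is the open-circuit voltage V_A - V_B (nothing connected across the terminals).
Nodal analysis, taking node 2 as the 0 V reference.
Source V1 fixes V_0 = 12 V.
KCL at each unknown node (sum of currents leaving = 0; resistances in Ω):
  Node 1: (V_1 - 12)/60 + (V_1 - 0)/10 = 0
Collecting terms: 0.1167 × V_1 = 0.2  =>  V_1 = 1.714 V
V_th = V_1 - V_2 = 1.714 - 0 = 1.714 V
Step 2 — R_th: zero the source — replace V1 by a short circuit (node 2 merges into node 0) — and find the resistance seen between A (node 1) and B (node 0).
Reduce the network between node 1 (A) and node 0 (B) by series/parallel combination:
  Rp1 = R1 ‖ R2 (parallel, both between nodes 0 and 1) = 1/(1/60 + 1/10) = 8.571 Ω
R_th = 8.571 Ω

Final answer: V_th = 1.714 V, R_th = 8.571 Ω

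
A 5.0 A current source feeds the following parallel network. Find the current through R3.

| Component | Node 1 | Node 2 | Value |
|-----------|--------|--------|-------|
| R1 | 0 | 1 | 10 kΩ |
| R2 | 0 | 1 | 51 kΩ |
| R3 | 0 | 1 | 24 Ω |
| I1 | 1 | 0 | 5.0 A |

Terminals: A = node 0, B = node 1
All resistors sit directly between nodes 0 and 1, so they are in parallel and share one voltage V; the full source current 5 A splits among them.
1/R_par = 1/10000 + 1/51000 + 1/24 = 0.04179 S  =>  R_par = 23.93 Ω
V = I × R_par = 5 × 23.93 = 119.7 V
I_R3 = V/R3 = 119.7/24 = 4.986 A

Final answer: 4.986 A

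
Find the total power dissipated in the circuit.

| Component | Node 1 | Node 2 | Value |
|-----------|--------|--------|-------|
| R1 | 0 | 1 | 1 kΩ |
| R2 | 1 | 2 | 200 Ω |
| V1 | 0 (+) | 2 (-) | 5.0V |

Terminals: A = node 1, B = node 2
Nodal analysis, taking node 2 as the 0 V reference.
Source V1 fixes V_0 = 5 V.
KCL at each unknown node (sum of currents leaving = 0; resistances in Ω):
  Node 1: (V_1 - 5)/1000 + (V_1 - 0)/200 = 0
Collecting terms: 0.006 × V_1 = 0.005  =>  V_1 = 0.8333 V
Power in each resistor, P = (ΔV)²/R:
  P_R1 = (5 - 0.8333)²/1000 = 0.01736 W
  P_R2 = (0.8333 - 0)²/200 = 0.003472 W
P_total = P_R1 + P_R2 = 0.02083 W

Final answer: 0.02083 W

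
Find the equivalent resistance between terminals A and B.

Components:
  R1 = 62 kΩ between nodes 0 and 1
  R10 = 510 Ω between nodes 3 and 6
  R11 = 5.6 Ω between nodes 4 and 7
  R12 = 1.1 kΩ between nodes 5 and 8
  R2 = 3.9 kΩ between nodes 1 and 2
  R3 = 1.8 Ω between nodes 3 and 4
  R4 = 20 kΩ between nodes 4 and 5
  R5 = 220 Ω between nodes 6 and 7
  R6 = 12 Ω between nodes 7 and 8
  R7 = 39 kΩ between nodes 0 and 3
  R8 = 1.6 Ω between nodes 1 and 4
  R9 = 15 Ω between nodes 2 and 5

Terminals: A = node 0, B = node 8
The network is not a plain series/parallel combination. Inject a 1 A test current into terminal A (node 0) and return it from terminal B (node 8); then R_eq = V_A / (1 A).
Nodal analysis, taking node 8 as the 0 V reference.
Current source I_test pushes 1 A into node 0 and draws it out of node 8.
KCL at each unknown node (sum of currents leaving = 0; resistances in Ω):
  Node 0: (V_0 - V_1)/62000 + (V_0 - V_3)/39000 - 1 = 0
  Node 1: (V_1 - V_0)/62000 + (V_1 - V_2)/3900 + (V_1 - V_4)/1.6 = 0
  Node 2: (V_2 - V_1)/3900 + (V_2 - V_5)/15 = 0
  Node 3: (V_3 - V_0)/39000 + (V_3 - V_4)/1.8 + (V_3 - V_6)/510 = 0
  Node 4: (V_4 - V_1)/1.6 + (V_4 - V_3)/1.8 + (V_4 - V_5)/20000 + (V_4 - V_7)/5.6 = 0
  Node 5: (V_5 - V_2)/15 + (V_5 - V_4)/20000 + (V_5 - 0)/1100 = 0
  Node 6: (V_6 - V_3)/510 + (V_6 - V_7)/220 = 0
  Node 7: (V_7 - V_4)/5.6 + (V_7 - V_6)/220 + (V_7 - 0)/12 = 0
Collecting terms (coefficients in siemens):
  0.00004177·V_0 - 0.00001613·V_1 - 0.00002564·V_3 = 1
  0.6253·V_1 - 0.00001613·V_0 - 0.0002564·V_2 - 0.625·V_4 = 0
  0.06692·V_2 - 0.0002564·V_1 - 0.06667·V_5 = 0
  0.5575·V_3 - 0.00002564·V_0 - 0.5556·V_4 - 0.001961·V_6 = 0
  1.359·V_4 - 0.625·V_1 - 0.5556·V_3 - 0.00005·V_5 - 0.1786·V_7 = 0
  0.06763·V_5 - 0.06667·V_2 - 0.00005·V_4 = 0
  0.006506·V_6 - 0.001961·V_3 - 0.004545·V_7 = 0
  0.2665·V_7 - 0.1786·V_4 - 0.004545·V_6 = 0
Solving these 8 simultaneous equations (Gaussian elimination) gives:
  V_0 = 23960 V, V_1 = 18.09 V, V_2 = 4.576 V, V_3 = 18.57 V
  V_4 = 17.48 V, V_5 = 4.524 V, V_6 = 13.94 V, V_7 = 11.95 V
R_eq = V_0 / 1 A = 23960 Ω = 23.96 kΩ

Final answer: 23.96 kΩ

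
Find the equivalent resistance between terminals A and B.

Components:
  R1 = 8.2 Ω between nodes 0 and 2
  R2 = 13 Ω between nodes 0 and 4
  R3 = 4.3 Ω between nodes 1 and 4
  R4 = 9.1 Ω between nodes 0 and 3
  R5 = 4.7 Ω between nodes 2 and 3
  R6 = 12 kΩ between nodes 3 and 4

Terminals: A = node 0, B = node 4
Reduce the network between node 0 (A) and node 4 (B) by series/parallel combination:
  R3 touches the rest of the network only at node 4 (its other end, node 1, goes nowhere), so no current can flow through it — remove it.
  Rs1 = R1 + R5 (series, joined only at node 2) = 8.2 + 4.7 = 12.9 Ω
  Rp1 = R4 ‖ Rs1 (parallel, both between nodes 0 and 3) = 1/(1/9.1 + 1/12.9) = 5.336 Ω
  Rs2 = R6 + Rp1 (series, joined only at node 3) = 12000 + 5.336 = 12010 Ω
  Rp2 = R2 ‖ Rs2 (parallel, both between nodes 0 and 4) = 1/(1/13 + 1/12010) = 12.99 Ω
R_eq = 12.99 Ω

Final answer: 12.99 Ω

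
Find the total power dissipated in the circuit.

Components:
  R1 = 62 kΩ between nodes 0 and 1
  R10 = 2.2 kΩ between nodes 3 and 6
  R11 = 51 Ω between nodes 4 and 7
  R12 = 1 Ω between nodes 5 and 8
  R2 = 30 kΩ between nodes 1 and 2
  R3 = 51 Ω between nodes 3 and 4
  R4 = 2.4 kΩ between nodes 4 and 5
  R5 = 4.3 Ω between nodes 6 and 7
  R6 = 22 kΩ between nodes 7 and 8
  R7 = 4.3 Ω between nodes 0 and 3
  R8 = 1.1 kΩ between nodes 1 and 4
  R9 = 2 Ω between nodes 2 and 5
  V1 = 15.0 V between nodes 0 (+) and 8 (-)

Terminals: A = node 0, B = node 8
Nodal analysis, taking node 8 as the 0 V reference.
Source V1 fixes V_0 = 15 V.
KCL at each unknown node (sum of currents leaving = 0; resistances in Ω):
  Node 1: (V_1 - 15)/62000 + (V_1 - V_2)/30000 + (V_1 - V_4)/1100 = 0
  Node 2: (V_2 - V_1)/30000 + (V_2 - V_5)/2 = 0
  Node 3: (V_3 - V_4)/51 + (V_3 - 15)/4.3 + (V_3 - V_6)/2200 = 0
  Node 4: (V_4 - V_3)/51 + (V_4 - V_5)/2400 + (V_4 - V_1)/1100 + (V_4 - V_7)/51 = 0
  Node 5: (V_5 - V_4)/2400 + (V_5 - V_2)/2 + (V_5 - 0)/1 = 0
  Node 6: (V_6 - V_7)/4.3 + (V_6 - V_3)/2200 = 0
  Node 7: (V_7 - V_6)/4.3 + (V_7 - 0)/22000 + (V_7 - V_4)/51 = 0
Collecting terms (coefficients in siemens):
  0.0009586·V_1 - 0.00003333·V_2 - 0.0009091·V_4 = 0.0002419
  0.5·V_2 - 0.00003333·V_1 - 0.5·V_5 = 0
  0.2526·V_3 - 0.01961·V_4 - 0.0004545·V_6 = 3.488
  0.04054·V_4 - 0.0009091·V_1 - 0.01961·V_3 - 0.0004167·V_5 - 0.01961·V_7 = 0
  1.5·V_5 - 0.5·V_2 - 0.0004167·V_4 = 0
  0.233·V_6 - 0.0004545·V_3 - 0.2326·V_7 = 0
  0.2522·V_7 - 0.01961·V_4 - 0.2326·V_6 = 0
Solving these 7 simultaneous equations (Gaussian elimination) gives:
  V_1 = 14.11 V, V_2 = 0.007495 V, V_3 = 14.97 V, V_4 = 14.61 V
  V_5 = 0.006555 V, V_6 = 14.59 V, V_7 = 14.59 V
Power in each resistor, P = (ΔV)²/R:
  P_R1 = (15 - 14.11)²/62000 = 0.0000128 W
  P_R2 = (14.11 - 0.007495)²/30000 = 0.006629 W
  P_R3 = (14.97 - 14.61)²/51 = 0.00252 W
  P_R4 = (14.61 - 0.006555)²/2400 = 0.08886 W
  P_R5 = (14.59 - 14.59)²/4.3 = 0.0000001301 W
  P_R6 = (14.59 - 0)²/22000 = 0.00967 W
  P_R7 = (15 - 14.97)²/4.3 = 0.0002231 W
  P_R8 = (14.11 - 14.61)²/1100 = 0.0002284 W
  P_R9 = (0.007495 - 0.006555)²/2 = 0.0000004419 W
  P_R10 = (14.97 - 14.59)²/2200 = 0.00006657 W
  P_R11 = (14.61 - 14.59)²/51 = 0.0000122 W
  P_R12 = (0.006555 - 0)²/1 = 0.00004297 W
P_total = P_R1 + P_R2 + P_R3 + P_R4 + P_R5 + P_R6 + P_R7 + P_R8 + P_R9 + P_R10 + P_R11 + P_R12 = 0.1083 W

Final answer: 0.1083 W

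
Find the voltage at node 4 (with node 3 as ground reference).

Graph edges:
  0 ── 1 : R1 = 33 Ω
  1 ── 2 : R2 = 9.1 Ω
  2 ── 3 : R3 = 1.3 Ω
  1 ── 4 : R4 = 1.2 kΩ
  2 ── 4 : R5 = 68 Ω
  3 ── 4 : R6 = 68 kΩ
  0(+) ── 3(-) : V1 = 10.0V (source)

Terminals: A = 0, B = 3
Nodal analysis, taking node 3 as the 0 V reference.
Source V1 fixes V_0 = 10 V.
KCL at each unknown node (sum of currents leaving = 0; resistances in Ω):
  Node 1: (V_1 - 10)/33 + (V_1 - V_2)/9.1 + (V_1 - V_4)/1200 = 0
  Node 2: (V_2 - V_1)/9.1 + (V_2 - 0)/1.3 + (V_2 - V_4)/68 = 0
  Node 4: (V_4 - V_1)/1200 + (V_4 - V_2)/68 + (V_4 - 0)/68000 = 0
Collecting terms (coefficients in siemens):
  0.141·V_1 - 0.1099·V_2 - 0.0008333·V_4 = 0.303
  0.8938·V_2 - 0.1099·V_1 - 0.01471·V_4 = 0
  0.01555·V_4 - 0.0008333·V_1 - 0.01471·V_2 = 0
Solving these 3 simultaneous equations (Gaussian elimination) gives:
  V_1 = 2.385 V, V_2 = 0.3 V, V_4 = 0.4114 V
The requested potential is V_4 = 0.4114 V.

Final answer: V_4 = 0.4114 V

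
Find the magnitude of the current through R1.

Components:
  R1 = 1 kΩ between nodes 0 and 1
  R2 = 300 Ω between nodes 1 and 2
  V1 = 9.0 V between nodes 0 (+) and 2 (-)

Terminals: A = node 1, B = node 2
Nodal analysis, taking node 2 as the 0 V reference.
Source V1 fixes V_0 = 9 V.
KCL at each unknown node (sum of currents leaving = 0; resistances in Ω):
  Node 1: (V_1 - 9)/1000 + (V_1 - 0)/300 = 0
Collecting terms: 0.004333 × V_1 = 0.009  =>  V_1 = 2.077 V
I_R1 = (V_0 - V_1)/R1 = (9 - 2.077)/1000 = 0.006923 A
|I_R1| = 0.006923 A

Final answer: |I_R1| = 0.006923 A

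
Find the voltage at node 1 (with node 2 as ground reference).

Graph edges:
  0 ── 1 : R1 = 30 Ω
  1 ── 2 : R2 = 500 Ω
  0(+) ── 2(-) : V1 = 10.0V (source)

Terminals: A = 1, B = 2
Nodal analysis, taking node 2 as the 0 V reference.
Source V1 fixes V_0 = 10 V.
KCL at each unknown node (sum of currents leaving = 0; resistances in Ω):
  Node 1: (V_1 - 10)/30 + (V_1 - 0)/500 = 0
Collecting terms: 0.03533 × V_1 = 0.3333  =>  V_1 = 9.434 V
The requested potential is V_1 = 9.434 V.

Final answer: V_1 = 9.434 V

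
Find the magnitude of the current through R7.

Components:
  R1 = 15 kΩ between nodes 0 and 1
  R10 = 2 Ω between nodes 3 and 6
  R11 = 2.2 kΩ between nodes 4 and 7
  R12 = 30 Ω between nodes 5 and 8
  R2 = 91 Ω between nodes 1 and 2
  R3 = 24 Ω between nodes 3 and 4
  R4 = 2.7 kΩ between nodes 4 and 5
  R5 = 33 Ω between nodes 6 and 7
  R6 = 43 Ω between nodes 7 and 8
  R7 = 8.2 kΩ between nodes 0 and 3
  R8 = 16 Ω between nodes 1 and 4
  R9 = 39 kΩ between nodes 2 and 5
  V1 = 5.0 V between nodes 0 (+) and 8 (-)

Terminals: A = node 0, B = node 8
Nodal analysis, taking node 8 as the 0 V reference.
Source V1 fixes V_0 = 5 V.
KCL at each unknown node (sum of currents leaving = 0; resistances in Ω):
  Node 1: (V_1 - 5)/15000 + (V_1 - V_2)/91 + (V_1 - V_4)/16 = 0
  Node 2: (V_2 - V_1)/91 + (V_2 - V_5)/39000 = 0
  Node 3: (V_3 - V_4)/24 + (V_3 - 5)/8200 + (V_3 - V_6)/2 = 0
  Node 4: (V_4 - V_3)/24 + (V_4 - V_5)/2700 + (V_4 - V_1)/16 + (V_4 - V_7)/2200 = 0
  Node 5: (V_5 - V_4)/2700 + (V_5 - V_2)/39000 + (V_5 - 0)/30 = 0
  Node 6: (V_6 - V_7)/33 + (V_6 - V_3)/2 = 0
  Node 7: (V_7 - V_6)/33 + (V_7 - 0)/43 + (V_7 - V_4)/2200 = 0
Collecting terms (coefficients in siemens):
  0.07356·V_1 - 0.01099·V_2 - 0.0625·V_4 = 0.0003333
  0.01101·V_2 - 0.01099·V_1 - 0.00002564·V_5 = 0
  0.5418·V_3 - 0.04167·V_4 - 0.5·V_6 = 0.0006098
  0.105·V_4 - 0.0625·V_1 - 0.04167·V_3 - 0.0003704·V_5 - 0.0004545·V_7 = 0
  0.03373·V_5 - 0.00002564·V_2 - 0.0003704·V_4 = 0
  0.5303·V_6 - 0.5·V_3 - 0.0303·V_7 = 0
  0.05401·V_7 - 0.0004545·V_4 - 0.0303·V_6 = 0
Solving these 7 simultaneous equations (Gaussian elimination) gives:
  V_1 = 0.08149 V, V_2 = 0.0813 V, V_3 = 0.06954 V, V_4 = 0.07628 V
  V_5 = 0.0008994 V, V_6 = 0.06777 V, V_7 = 0.03867 V
I_R7 = (V_0 - V_3)/R7 = (5 - 0.06954)/8200 = 0.0006013 A
|I_R7| = 0.0006013 A

Final answer: |I_R7| = 0.0006013 A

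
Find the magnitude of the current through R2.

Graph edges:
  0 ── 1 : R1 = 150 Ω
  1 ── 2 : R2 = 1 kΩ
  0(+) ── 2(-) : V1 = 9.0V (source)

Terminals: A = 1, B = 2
Nodal analysis, taking node 2 as the 0 V reference.
Source V1 fixes V_0 = 9 V.
KCL at each unknown node (sum of currents leaving = 0; resistances in Ω):
  Node 1: (V_1 - 9)/150 + (V_1 - 0)/1000 = 0
Collecting terms: 0.007667 × V_1 = 0.06  =>  V_1 = 7.826 V
I_R2 = (V_1 - V_2)/R2 = (7.826 - 0)/1000 = 0.007826 A
|I_R2| = 0.007826 A

Final answer: |I_R2| = 0.007826 A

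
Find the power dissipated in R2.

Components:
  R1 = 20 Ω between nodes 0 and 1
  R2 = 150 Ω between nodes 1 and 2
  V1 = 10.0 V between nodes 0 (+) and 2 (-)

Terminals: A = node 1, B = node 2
Nodal analysis, taking node 2 as the 0 V reference.
Source V1 fixes V_0 = 10 V.
KCL at each unknown node (sum of currents leaving = 0; resistances in Ω):
  Node 1: (V_1 - 10)/20 + (V_1 - 0)/150 = 0
Collecting terms: 0.05667 × V_1 = 0.5  =>  V_1 = 8.824 V
I_R2 = (V_1 - V_2)/R2 = (8.824 - 0)/150 = 0.05882 A
P_R2 = I_R2² × R2 = (0.05882)² × 150 = 0.519 W

Final answer: 0.519 W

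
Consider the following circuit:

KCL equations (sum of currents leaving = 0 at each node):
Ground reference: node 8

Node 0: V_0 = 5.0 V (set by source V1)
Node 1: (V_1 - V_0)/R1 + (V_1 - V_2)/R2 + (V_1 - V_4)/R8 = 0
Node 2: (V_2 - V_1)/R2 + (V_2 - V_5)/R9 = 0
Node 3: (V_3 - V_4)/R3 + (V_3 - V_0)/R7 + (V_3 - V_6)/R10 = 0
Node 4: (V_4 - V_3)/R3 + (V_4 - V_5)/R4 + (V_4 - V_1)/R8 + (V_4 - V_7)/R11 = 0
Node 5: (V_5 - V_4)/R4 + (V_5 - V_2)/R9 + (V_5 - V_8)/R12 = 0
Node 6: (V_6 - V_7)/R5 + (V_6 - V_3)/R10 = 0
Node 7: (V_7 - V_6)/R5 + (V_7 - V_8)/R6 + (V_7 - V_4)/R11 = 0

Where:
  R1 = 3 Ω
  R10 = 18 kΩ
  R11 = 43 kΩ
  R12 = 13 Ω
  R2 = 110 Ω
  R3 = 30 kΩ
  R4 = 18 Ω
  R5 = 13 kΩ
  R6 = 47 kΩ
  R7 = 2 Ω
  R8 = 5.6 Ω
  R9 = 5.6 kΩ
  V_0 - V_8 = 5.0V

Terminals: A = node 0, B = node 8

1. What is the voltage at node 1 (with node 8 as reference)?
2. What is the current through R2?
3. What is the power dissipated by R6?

Nodal analysis, taking node 8 as the 0 V reference.
Source V1 fixes V_0 = 5 V.
KCL at each unknown node (sum of currents leaving = 0; resistances in Ω):
  Node 1: (V_1 - 5)/3 + (V_1 - V_2)/110 + (V_1 - V_4)/5.6 = 0
  Node 2: (V_2 - V_1)/110 + (V_2 - V_5)/5600 = 0
  Node 3: (V_3 - V_4)/30000 + (V_3 - 5)/2 + (V_3 - V_6)/18000 = 0
  Node 4: (V_4 - V_3)/30000 + (V_4 - V_5)/18 + (V_4 - V_1)/5.6 + (V_4 - V_7)/43000 = 0
  Node 5: (V_5 - V_4)/18 + (V_5 - V_2)/5600 + (V_5 - 0)/13 = 0
  Node 6: (V_6 - V_7)/13000 + (V_6 - V_3)/18000 = 0
  Node 7: (V_7 - V_6)/13000 + (V_7 - 0)/47000 + (V_7 - V_4)/43000 = 0
Collecting terms (coefficients in siemens):
  0.521·V_1 - 0.009091·V_2 - 0.1786·V_4 = 1.667
  0.009269·V_2 - 0.009091·V_1 - 0.0001786·V_5 = 0
  0.5001·V_3 - 0.00003333·V_4 - 0.00005556·V_6 = 2.5
  0.2342·V_4 - 0.1786·V_1 - 0.00003333·V_3 - 0.05556·V_5 - 0.00002326·V_7 = 0
  0.1327·V_5 - 0.0001786·V_2 - 0.05556·V_4 = 0
  0.0001325·V_6 - 0.00005556·V_3 - 0.00007692·V_7 = 0
  0.0001215·V_7 - 0.00002326·V_4 - 0.00007692·V_6 = 0
Solving these 7 simultaneous equations (Gaussian elimination) gives:
  V_1 = 4.62 V, V_2 = 4.563 V, V_3 = 5 V, V_4 = 3.915 V
  V_5 = 1.646 V, V_6 = 4.005 V, V_7 = 3.286 V
Part 1:
  Read off the nodal solution: V_1 = 4.62 V
Part 2:
  I_R2 = (V_1 - V_2)/R2 = (4.62 - 4.563)/110 = 0.000521 A
  Magnitude: I_R2 = 0.000521 A
Part 3:
  I_R6 = (V_7 - V_8)/R6 = (3.286 - 0)/47000 = 0.00006991 A
  P_R6 = I_R6² × R6 = (0.00006991)² × 47000 = 0.0002297 W

Final answers:
1. V_1 = 4.62 V
2. I_R2 = 0.000521 A
3. P_R6 = 0.0002297 W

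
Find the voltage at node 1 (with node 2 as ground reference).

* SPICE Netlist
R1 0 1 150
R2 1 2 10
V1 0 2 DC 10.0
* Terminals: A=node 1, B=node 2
Nodal analysis, taking node 2 as the 0 V reference.
Source V1 fixes V_0 = 10 V.
KCL at each unknown node (sum of currents leaving = 0; resistances in Ω):
  Node 1: (V_1 - 10)/150 + (V_1 - 0)/10 = 0
Collecting terms: 0.1067 × V_1 = 0.06667  =>  V_1 = 0.625 V
The requested potential is V_1 = 0.625 V.

Final answer: V_1 = 0.625 V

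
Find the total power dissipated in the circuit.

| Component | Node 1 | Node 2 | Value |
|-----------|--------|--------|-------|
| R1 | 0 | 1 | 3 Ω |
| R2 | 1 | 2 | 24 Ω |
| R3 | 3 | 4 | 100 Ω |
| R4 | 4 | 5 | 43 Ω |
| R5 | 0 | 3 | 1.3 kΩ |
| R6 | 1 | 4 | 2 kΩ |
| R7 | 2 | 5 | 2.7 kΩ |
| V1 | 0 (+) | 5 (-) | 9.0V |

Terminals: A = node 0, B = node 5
Nodal analysis, taking node 5 as the 0 V reference.
Source V1 fixes V_0 = 9 V.
KCL at each unknown node (sum of currents leaving = 0; resistances in Ω):
  Node 1: (V_1 - 9)/3 + (V_1 - V_2)/24 + (V_1 - V_4)/2000 = 0
  Node 2: (V_2 - V_1)/24 + (V_2 - 0)/2700 = 0
  Node 3: (V_3 - V_4)/100 + (V_3 - 9)/1300 = 0
  Node 4: (V_4 - V_3)/100 + (V_4 - 0)/43 + (V_4 - V_1)/2000 = 0
Collecting terms (coefficients in siemens):
  0.3755·V_1 - 0.04167·V_2 - 0.0005·V_4 = 3
  0.04204·V_2 - 0.04167·V_1 = 0
  0.01077·V_3 - 0.01·V_4 = 0.006923
  0.03376·V_4 - 0.0005·V_1 - 0.01·V_3 = 0
Solving these 4 simultaneous equations (Gaussian elimination) gives:
  V_1 = 8.977 V, V_2 = 8.898 V, V_3 = 1.057 V, V_4 = 0.4461 V
Power in each resistor, P = (ΔV)²/R:
  P_R1 = (9 - 8.977)²/3 = 0.0001715 W
  P_R2 = (8.977 - 8.898)²/24 = 0.0002607 W
  P_R3 = (1.057 - 0.4461)²/100 = 0.003733 W
  P_R4 = (0.4461 - 0)²/43 = 0.004629 W
  P_R5 = (9 - 1.057)²/1300 = 0.04853 W
  P_R6 = (8.977 - 0.4461)²/2000 = 0.03639 W
  P_R7 = (8.898 - 0)²/2700 = 0.02933 W
P_total = P_R1 + P_R2 + P_R3 + P_R4 + P_R5 + P_R6 + P_R7 = 0.123 W

Final answer: 0.123 W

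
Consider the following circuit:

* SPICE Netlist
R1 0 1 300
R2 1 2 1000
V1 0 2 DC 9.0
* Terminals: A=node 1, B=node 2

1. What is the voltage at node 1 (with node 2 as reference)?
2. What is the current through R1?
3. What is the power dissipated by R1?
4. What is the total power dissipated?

Nodal analysis, taking node 2 as the 0 V reference.
Source V1 fixes V_0 = 9 V.
KCL at each unknown node (sum of currents leaving = 0; resistances in Ω):
  Node 1: (V_1 - 9)/300 + (V_1 - 0)/1000 = 0
Collecting terms: 0.004333 × V_1 = 0.03  =>  V_1 = 6.923 V
Part 1:
  Read off the nodal solution: V_1 = 6.923 V
Part 2:
  I_R1 = (V_0 - V_1)/R1 = (9 - 6.923)/300 = 0.006923 A
  Magnitude: I_R1 = 0.006923 A
Part 3:
  I_R1 = (V_0 - V_1)/R1 = (9 - 6.923)/300 = 0.006923 A
  P_R1 = I_R1² × R1 = (0.006923)² × 300 = 0.01438 W
Part 4:
  Power in each resistor, P = (ΔV)²/R:
    P_R1 = (9 - 6.923)²/300 = 0.01438 W
    P_R2 = (6.923 - 0)²/1000 = 0.04793 W
  P_total = P_R1 + P_R2 = 0.06231 W

Final answers:
1. V_1 = 6.923 V
2. I_R1 = 0.006923 A
3. P_R1 = 0.01438 W
4. P_total = 0.06231 W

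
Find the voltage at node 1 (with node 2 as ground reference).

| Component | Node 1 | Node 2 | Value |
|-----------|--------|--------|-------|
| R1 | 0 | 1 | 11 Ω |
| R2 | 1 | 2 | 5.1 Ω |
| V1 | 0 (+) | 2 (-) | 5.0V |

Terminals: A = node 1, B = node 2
Nodal analysis, taking node 2 as the 0 V reference.
Source V1 fixes V_0 = 5 V.
KCL at each unknown node (sum of currents leaving = 0; resistances in Ω):
  Node 1: (V_1 - 5)/11 + (V_1 - 0)/5.1 = 0
Collecting terms: 0.287 × V_1 = 0.4545  =>  V_1 = 1.584 V
The requested potential is V_1 = 1.584 V.

Final answer: V_1 = 1.584 V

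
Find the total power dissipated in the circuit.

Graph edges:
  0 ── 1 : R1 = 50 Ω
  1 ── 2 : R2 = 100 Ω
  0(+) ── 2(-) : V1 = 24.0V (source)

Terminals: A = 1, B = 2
Nodal analysis, taking node 2 as the 0 V reference.
Source V1 fixes V_0 = 24 V.
KCL at each unknown node (sum of currents leaving = 0; resistances in Ω):
  Node 1: (V_1 - 24)/50 + (V_1 - 0)/100 = 0
Collecting terms: 0.03 × V_1 = 0.48  =>  V_1 = 16 V
Power in each resistor, P = (ΔV)²/R:
  P_R1 = (24 - 16)²/50 = 1.28 W
  P_R2 = (16 - 0)²/100 = 2.56 W
P_total = P_R1 + P_R2 = 3.84 W

Final answer: 3.84 W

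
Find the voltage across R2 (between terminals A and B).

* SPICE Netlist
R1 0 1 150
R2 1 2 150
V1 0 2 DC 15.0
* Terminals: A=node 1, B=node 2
R1 and R2 are in series across V1 (node 0 → node 1 → node 2), and the output A–B is taken across R2, so this is a voltage divider.
Series current: I = V1/(R1 + R2) = 15/(150 + 150) = 15/300 = 0.05 A
V_R2 = I × R2 = V1 × R2/(R1 + R2) = 15 × 150/300 = 7.5 V

Final answer: 7.5 V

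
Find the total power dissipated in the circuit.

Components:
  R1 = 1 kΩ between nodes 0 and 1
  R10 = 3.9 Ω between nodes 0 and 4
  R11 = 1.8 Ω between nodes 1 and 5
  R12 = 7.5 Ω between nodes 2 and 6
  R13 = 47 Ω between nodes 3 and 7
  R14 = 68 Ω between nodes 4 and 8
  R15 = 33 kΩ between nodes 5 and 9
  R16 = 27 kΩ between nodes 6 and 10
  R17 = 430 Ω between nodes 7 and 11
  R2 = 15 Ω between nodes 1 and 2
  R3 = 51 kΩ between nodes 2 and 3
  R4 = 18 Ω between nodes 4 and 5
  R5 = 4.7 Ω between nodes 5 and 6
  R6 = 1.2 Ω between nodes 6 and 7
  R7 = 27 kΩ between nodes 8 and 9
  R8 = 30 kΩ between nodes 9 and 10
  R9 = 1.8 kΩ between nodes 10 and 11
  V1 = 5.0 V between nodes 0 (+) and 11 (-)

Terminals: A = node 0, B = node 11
Nodal analysis, taking node 11 as the 0 V reference.
Source V1 fixes V_0 = 5 V.
KCL at each unknown node (sum of currents leaving = 0; resistances in Ω):
  Node 1: (V_1 - 5)/1000 + (V_1 - V_2)/15 + (V_1 - V_5)/1.8 = 0
  Node 2: (V_2 - V_1)/15 + (V_2 - V_3)/51000 + (V_2 - V_6)/7.5 = 0
  Node 3: (V_3 - V_2)/51000 + (V_3 - V_7)/47 = 0
  Node 4: (V_4 - V_5)/18 + (V_4 - 5)/3.9 + (V_4 - V_8)/68 = 0
  Node 5: (V_5 - V_4)/18 + (V_5 - V_6)/4.7 + (V_5 - V_1)/1.8 + (V_5 - V_9)/33000 = 0
  Node 6: (V_6 - V_5)/4.7 + (V_6 - V_7)/1.2 + (V_6 - V_2)/7.5 + (V_6 - V_10)/27000 = 0
  Node 7: (V_7 - V_6)/1.2 + (V_7 - V_3)/47 + (V_7 - 0)/430 = 0
  Node 8: (V_8 - V_9)/27000 + (V_8 - V_4)/68 = 0
  Node 9: (V_9 - V_8)/27000 + (V_9 - V_10)/30000 + (V_9 - V_5)/33000 = 0
  Node 10: (V_10 - V_9)/30000 + (V_10 - 0)/1800 + (V_10 - V_6)/27000 = 0
Collecting terms (coefficients in siemens):
  0.6232·V_1 - 0.06667·V_2 - 0.5556·V_5 = 0.005
  0.2·V_2 - 0.06667·V_1 - 0.00001961·V_3 - 0.1333·V_6 = 0
  0.0213·V_3 - 0.00001961·V_2 - 0.02128·V_7 = 0
  0.3267·V_4 - 0.05556·V_5 - 0.01471·V_8 = 1.282
  0.8239·V_5 - 0.5556·V_1 - 0.05556·V_4 - 0.2128·V_6 - 0.0000303·V_9 = 0
  1.179·V_6 - 0.1333·V_2 - 0.2128·V_5 - 0.8333·V_7 - 0.00003704·V_10 = 0
  0.8569·V_7 - 0.02128·V_3 - 0.8333·V_6 = 0
  0.01474·V_8 - 0.01471·V_4 - 0.00003704·V_9 = 0
  0.0001007·V_9 - 0.0000303·V_5 - 0.00003704·V_8 - 0.00003333·V_10 = 0
  0.0006259·V_10 - 0.00003704·V_6 - 0.00003333·V_9 = 0
Solving these 10 simultaneous equations (Gaussian elimination) gives:
  V_1 = 4.758 V, V_2 = 4.731 V, V_3 = 4.704 V, V_4 = 4.957 V
  V_5 = 4.761 V, V_6 = 4.717 V, V_7 = 4.704 V, V_8 = 4.953 V
  V_9 = 3.408 V, V_10 = 0.4606 V
Power in each resistor, P = (ΔV)²/R:
  P_R1 = (5 - 4.758)²/1000 = 0.00005842 W
  P_R2 = (4.758 - 4.731)²/15 = 0.00004935 W
  P_R3 = (4.731 - 4.704)²/51000 = 0.00000001398 W
  P_R4 = (4.957 - 4.761)²/18 = 0.002138 W
  P_R5 = (4.761 - 4.717)²/4.7 = 0.0004051 W
  P_R6 = (4.717 - 4.704)²/1.2 = 0.0001436 W
  P_R7 = (4.953 - 3.408)²/27000 = 0.00008846 W
  P_R8 = (3.408 - 0.4606)²/30000 = 0.0002896 W
  P_R9 = (0.4606 - 0)²/1800 = 0.0001179 W
  P_R10 = (5 - 4.957)²/3.9 = 0.000468 W
  P_R11 = (4.758 - 4.761)²/1.8 = 0.000004449 W
  P_R12 = (4.731 - 4.717)²/7.5 = 0.00002466 W
  P_R13 = (4.704 - 4.704)²/47 = 0.00000000001288 W
  P_R14 = (4.957 - 4.953)²/68 = 0.0000002228 W
  P_R15 = (4.761 - 3.408)²/33000 = 0.00005549 W
  P_R16 = (4.717 - 0.4606)²/27000 = 0.0006711 W
  P_R17 = (4.704 - 0)²/430 = 0.05147 W
P_total = P_R1 + P_R2 + P_R3 + P_R4 + P_R5 + P_R6 + P_R7 + P_R8 + P_R9 + P_R10 + P_R11 + P_R12 + P_R13 + P_R14 + P_R15 + P_R16 + P_R17 = 0.05598 W

Final answer: 0.05598 W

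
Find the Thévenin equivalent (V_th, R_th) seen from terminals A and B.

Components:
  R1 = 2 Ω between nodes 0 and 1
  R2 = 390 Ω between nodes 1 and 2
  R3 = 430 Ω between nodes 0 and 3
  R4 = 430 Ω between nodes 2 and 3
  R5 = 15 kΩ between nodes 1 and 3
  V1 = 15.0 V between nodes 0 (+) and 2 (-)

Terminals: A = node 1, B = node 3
Step 1 — V_th is the open-circuit voltage V_A - V_B (nothing connected across the terminals).
Nodal analysis, taking node 2 as the 0 V reference.
Source V1 fixes V_0 = 15 V.
KCL at each unknown node (sum of currents leaving = 0; resistances in Ω):
  Node 1: (V_1 - 15)/2 + (V_1 - 0)/390 + (V_1 - V_3)/15000 = 0
  Node 3: (V_3 - 15)/430 + (V_3 - 0)/430 + (V_3 - V_1)/15000 = 0
Collecting terms (coefficients in siemens):
  0.5026·V_1 - 0.00006667·V_3 = 7.5
  0.004718·V_3 - 0.00006667·V_1 = 0.03488
Determinant D = (0.5026)(0.004718) - (-0.00006667)(-0.00006667) = 0.002371
V_1 = [(7.5)(0.004718) - (-0.00006667)(0.03488)]/D = 14.92 V
V_3 = [(0.5026)(0.03488) - (7.5)(-0.00006667)]/D = 7.605 V
V_th = V_1 - V_3 = 14.92 - 7.605 = 7.318 V
Step 2 — R_th: zero the source — replace V1 by a short circuit (node 2 merges into node 0) — and find the resistance seen between A (node 1) and B (node 3).
Reduce the network between node 1 (A) and node 3 (B) by series/parallel combination:
  Rp1 = R1 ‖ R2 (parallel, both between nodes 0 and 1) = 1/(1/2 + 1/390) = 1.99 Ω
  Rp2 = R3 ‖ R4 (parallel, both between nodes 0 and 3) = 1/(1/430 + 1/430) = 215 Ω
  Rs1 = Rp1 + Rp2 (series, joined only at node 0) = 1.99 + 215 = 217 Ω
  Rp3 = R5 ‖ Rs1 (parallel, both between nodes 1 and 3) = 1/(1/15000 + 1/217) = 213.9 Ω
R_th = 213.9 Ω

Final answer: V_th = 7.318 V, R_th = 213.9 Ω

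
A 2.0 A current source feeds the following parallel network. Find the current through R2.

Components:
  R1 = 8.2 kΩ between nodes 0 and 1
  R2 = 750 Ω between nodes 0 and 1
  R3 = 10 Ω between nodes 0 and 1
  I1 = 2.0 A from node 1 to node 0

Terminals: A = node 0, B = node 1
All resistors sit directly between nodes 0 and 1, so they are in parallel and share one voltage V; the full source current 2 A splits among them.
1/R_par = 1/8200 + 1/750 + 1/10 = 0.1015 S  =>  R_par = 9.857 Ω
V = I × R_par = 2 × 9.857 = 19.71 V
I_R2 = V/R2 = 19.71/750 = 0.02628 A

Final answer: 0.02628 A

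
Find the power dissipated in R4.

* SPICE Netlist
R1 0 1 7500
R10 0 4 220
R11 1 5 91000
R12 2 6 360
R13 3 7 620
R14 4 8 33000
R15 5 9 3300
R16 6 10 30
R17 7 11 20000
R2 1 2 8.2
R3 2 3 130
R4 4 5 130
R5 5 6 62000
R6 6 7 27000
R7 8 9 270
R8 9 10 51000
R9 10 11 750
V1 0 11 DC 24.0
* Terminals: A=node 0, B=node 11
Nodal analysis, taking node 11 as the 0 V reference.
Source V1 fixes V_0 = 24 V.
KCL at each unknown node (sum of currents leaving = 0; resistances in Ω):
  Node 1: (V_1 - 24)/7500 + (V_1 - V_2)/8.2 + (V_1 - V_5)/91000 = 0
  Node 2: (V_2 - V_1)/8.2 + (V_2 - V_3)/130 + (V_2 - V_6)/360 = 0
  Node 3: (V_3 - V_2)/130 + (V_3 - V_7)/620 = 0
  Node 4: (V_4 - V_5)/130 + (V_4 - 24)/220 + (V_4 - V_8)/33000 = 0
  Node 5: (V_5 - V_4)/130 + (V_5 - V_6)/62000 + (V_5 - V_1)/91000 + (V_5 - V_9)/3300 = 0
  Node 6: (V_6 - V_5)/62000 + (V_6 - V_7)/27000 + (V_6 - V_2)/360 + (V_6 - V_10)/30 = 0
  Node 7: (V_7 - V_6)/27000 + (V_7 - V_3)/620 + (V_7 - 0)/20000 = 0
  Node 8: (V_8 - V_9)/270 + (V_8 - V_4)/33000 = 0
  Node 9: (V_9 - V_8)/270 + (V_9 - V_10)/51000 + (V_9 - V_5)/3300 = 0
  Node 10: (V_10 - V_9)/51000 + (V_10 - 0)/750 + (V_10 - V_6)/30 = 0
Collecting terms (coefficients in siemens):
  0.1221·V_1 - 0.122·V_2 - 0.00001099·V_5 = 0.0032
  0.1324·V_2 - 0.122·V_1 - 0.007692·V_3 - 0.002778·V_6 = 0
  0.009305·V_3 - 0.007692·V_2 - 0.001613·V_7 = 0
  0.01227·V_4 - 0.007692·V_5 - 0.0000303·V_8 = 0.1091
  0.008022·V_5 - 0.00001099·V_1 - 0.007692·V_4 - 0.00001613·V_6 - 0.000303·V_9 = 0
  0.03616·V_6 - 0.002778·V_2 - 0.00001613·V_5 - 0.00003704·V_7 - 0.03333·V_10 = 0
  0.0017·V_7 - 0.001613·V_3 - 0.00003704·V_6 = 0
  0.003734·V_8 - 0.0000303·V_4 - 0.003704·V_9 = 0
  0.004026·V_9 - 0.000303·V_5 - 0.003704·V_8 - 0.00001961·V_10 = 0
  0.03469·V_10 - 0.03333·V_6 - 0.00001961·V_9 = 0
Solving these 10 simultaneous equations (Gaussian elimination) gives:
  V_1 = 3.704 V, V_2 = 3.68 V, V_3 = 3.653 V, V_4 = 23.79 V
  V_5 = 23.67 V, V_6 = 2.701 V, V_7 = 3.525 V, V_8 = 22.52 V
  V_9 = 22.51 V, V_10 = 2.608 V
I_R4 = (V_4 - V_5)/R4 = (23.79 - 23.67)/130 = 0.0009095 A
P_R4 = I_R4² × R4 = (0.0009095)² × 130 = 0.0001075 W

Final answer: 0.0001075 W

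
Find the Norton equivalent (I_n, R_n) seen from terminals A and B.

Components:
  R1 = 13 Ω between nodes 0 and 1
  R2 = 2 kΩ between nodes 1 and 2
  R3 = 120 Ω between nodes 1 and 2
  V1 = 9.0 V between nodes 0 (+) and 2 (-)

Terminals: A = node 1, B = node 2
Find the Thévenin equivalent first; then I_n = V_th/R_th and R_n = R_th.
Step 1 — V_th is the open-circuit voltage V_A - V_B (nothing connected across the terminals).
Nodal analysis, taking node 2 as the 0 V reference.
Source V1 fixes V_0 = 9 V.
KCL at each unknown node (sum of currents leaving = 0; resistances in Ω):
  Node 1: (V_1 - 9)/13 + (V_1 - 0)/2000 + (V_1 - 0)/120 = 0
Collecting terms: 0.08576 × V_1 = 0.6923  =>  V_1 = 8.073 V
V_th = V_1 - V_2 = 8.073 - 0 = 8.073 V
Step 2 — R_th: zero the source — replace V1 by a short circuit (node 2 merges into node 0) — and find the resistance seen between A (node 1) and B (node 0).
Reduce the network between node 1 (A) and node 0 (B) by series/parallel combination:
  Rp1 = R1 ‖ R2 ‖ R3 (parallel, all between nodes 0 and 1) = 1/(1/13 + 1/2000 + 1/120) = 11.66 Ω
R_th = 11.66 Ω
I_n = V_th/R_th = 8.073/11.66 = 0.6923 A, and R_n = R_th = 11.66 Ω

Final answer: I_n = 0.6923 A, R_n = 11.66 Ω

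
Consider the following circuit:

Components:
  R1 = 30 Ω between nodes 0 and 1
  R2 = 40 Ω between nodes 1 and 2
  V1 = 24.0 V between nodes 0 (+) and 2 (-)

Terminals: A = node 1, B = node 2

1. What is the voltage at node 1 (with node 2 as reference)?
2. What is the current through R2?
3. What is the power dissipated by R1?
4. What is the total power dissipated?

Nodal analysis, taking node 2 as the 0 V reference.
Source V1 fixes V_0 = 24 V.
KCL at each unknown node (sum of currents leaving = 0; resistances in Ω):
  Node 1: (V_1 - 24)/30 + (V_1 - 0)/40 = 0
Collecting terms: 0.05833 × V_1 = 0.8  =>  V_1 = 13.71 V
Part 1:
  Read off the nodal solution: V_1 = 13.71 V
Part 2:
  I_R2 = (V_1 - V_2)/R2 = (13.71 - 0)/40 = 0.3429 A
  Magnitude: I_R2 = 0.3429 A
Part 3:
  I_R1 = (V_0 - V_1)/R1 = (24 - 13.71)/30 = 0.3429 A
  P_R1 = I_R1² × R1 = (0.3429)² × 30 = 3.527 W
Part 4:
  Power in each resistor, P = (ΔV)²/R:
    P_R1 = (24 - 13.71)²/30 = 3.527 W
    P_R2 = (13.71 - 0)²/40 = 4.702 W
  P_total = P_R1 + P_R2 = 8.229 W

Final answers:
1. V_1 = 13.71 V
2. I_R2 = 0.3429 A
3. P_R1 = 3.527 W
4. P_total = 8.229 W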